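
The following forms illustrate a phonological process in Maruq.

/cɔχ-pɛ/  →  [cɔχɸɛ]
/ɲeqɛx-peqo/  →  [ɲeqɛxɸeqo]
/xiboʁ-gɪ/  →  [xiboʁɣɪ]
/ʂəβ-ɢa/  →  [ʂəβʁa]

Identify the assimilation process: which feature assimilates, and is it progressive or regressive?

The segment that alternates is /p/, which surfaces as [ɸ] when adjacent to /χ/.
The change stop → fricative matches the manner of the preceding /χ/, identifying this as manner assimilation.
Place and voice are unchanged, so the assimilation is partial, not total.
Checking the remaining alternations: /p/ → [ɸ] after /x/ (stop → fricative, matching a fricative); /g/ → [ɣ] after /ʁ/ (stop → fricative, matching a fricative); /ɢ/ → [ʁ] after /β/ (stop → fricative, matching a fricative) — only manner changes, and always toward the preceding segment.
The trigger is the preceding segment, so the direction is progressive (perseverative).

progressive manner assimilation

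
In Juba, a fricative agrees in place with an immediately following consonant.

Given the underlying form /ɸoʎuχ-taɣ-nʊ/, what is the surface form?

[ɸoʎustaznʊ]

/χ/ is a voiceless uvular fricative. The following trigger /t/ is alveolar, so /χ/ must become alveolar as well.
Changing only its place to alveolar gives [s] — the voiceless alveolar fricative.
At the second juncture, /ɣ/ likewise becomes [z] adjacent to /n/.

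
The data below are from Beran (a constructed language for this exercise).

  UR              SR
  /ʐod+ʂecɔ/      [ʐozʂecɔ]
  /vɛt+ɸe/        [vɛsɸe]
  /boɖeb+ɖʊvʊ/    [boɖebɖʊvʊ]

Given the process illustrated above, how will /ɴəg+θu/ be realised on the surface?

The data show regressive manner assimilation: /d/ → [z] before /ʂ/; /t/ → [s] before /ɸ/. In each pair only manner changes, matching the following consonant, while place and voice stay constant.
No alternation appears in [boɖebɖʊvʊ]: there the adjacent consonants already agree in manner (/b/ and /ɖ/ are both stops), so this form is consistent with the same rule.
The rule targets /g/ (voiced velar stop), which sits before the trigger /θ/ (fricative).
A voiced velar fricative is [ɣ], so the surface segment is [ɣ].

[ɴəɣθu]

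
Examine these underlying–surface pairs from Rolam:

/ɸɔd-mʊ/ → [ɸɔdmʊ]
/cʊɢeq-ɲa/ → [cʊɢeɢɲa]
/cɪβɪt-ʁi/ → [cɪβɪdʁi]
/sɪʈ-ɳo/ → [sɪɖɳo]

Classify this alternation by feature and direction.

regressive voicing assimilation

Underlying /q/ is realised as [ɢ] next to /ɲ/; /ɲ/ itself does not change.
/q/ is voiceless while /ɲ/ is voiced; the output [ɢ] is voiced, matching the trigger — so the feature that spreads is voicing.
Place and manner are unchanged, so the assimilation is partial, not total.
Checking the remaining alternations: /t/ → [d] before /ʁ/ (voiceless → voiced, matching voiced); /ʈ/ → [ɖ] before /ɳ/ (voiceless → voiced, matching voiced) — only voicing changes, and always toward the following segment.
No alternation appears in [ɸɔdmʊ]: there the adjacent consonants already agree in voicing (/d/ and /m/ are both voiced), so this form is consistent with the same rule.
The trigger is the following segment, so the direction is regressive (anticipatory).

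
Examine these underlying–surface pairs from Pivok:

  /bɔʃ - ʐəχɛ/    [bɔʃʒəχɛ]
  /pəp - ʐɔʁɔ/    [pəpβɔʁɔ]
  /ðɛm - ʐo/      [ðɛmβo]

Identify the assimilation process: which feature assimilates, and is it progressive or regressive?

Underlying /ʐ/ is realised as [ʒ] next to /ʃ/; /ʃ/ itself does not change.
The change retroflex → postalveolar matches the place of the preceding /ʃ/, identifying this as place assimilation.
Manner and voice are unchanged, so the assimilation is partial, not total.
The other alternating forms pattern the same way: /ʐ/ → [β] after /p/ (retroflex → bilabial, matching bilabial); /ʐ/ → [β] after /m/ (retroflex → bilabial, matching bilabial) — only place changes, and always toward the preceding segment.
The trigger is the preceding segment, so the direction is progressive (perseverative).

progressive place assimilation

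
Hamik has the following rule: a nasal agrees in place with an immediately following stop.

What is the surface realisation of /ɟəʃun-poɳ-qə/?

[ɟəʃumpoɴqə]

/n/ is a voiced alveolar nasal. The following trigger /p/ is bilabial, so /n/ must become bilabial as well.
Changing only its place to bilabial gives [m] — the voiced bilabial nasal.
The same rule applies at the second boundary: /ɳ/ → [ɴ] next to /q/.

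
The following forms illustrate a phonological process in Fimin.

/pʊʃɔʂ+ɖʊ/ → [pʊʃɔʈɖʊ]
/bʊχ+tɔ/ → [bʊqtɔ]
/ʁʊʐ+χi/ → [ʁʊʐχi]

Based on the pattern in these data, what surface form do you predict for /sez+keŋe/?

[sedkeŋe]

The data show regressive manner assimilation: /ʂ/ → [ʈ] before /ɖ/; /χ/ → [q] before /t/. In each pair only manner changes, matching the following consonant, while place and voice stay constant.
No alternation appears in [ʁʊʐχi]: there the adjacent consonants already agree in manner (/ʐ/ and /χ/ are both fricatives), so this form is consistent with the same rule.
The rule targets /z/ (voiced alveolar fricative), which sits before the trigger /k/ (stop).
Changing only its manner to stop gives [d] — the voiced alveolar stop.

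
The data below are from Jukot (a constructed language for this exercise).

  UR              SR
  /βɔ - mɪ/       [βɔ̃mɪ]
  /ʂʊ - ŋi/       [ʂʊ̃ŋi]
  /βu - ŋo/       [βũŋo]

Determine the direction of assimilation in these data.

The vowel /ɔ/ surfaces as nasalised [ɔ̃] next to the following nasal /m/ — it has acquired the [+nasal] feature of its neighbour.
Likewise in the remaining data: /ʊ/ → [ʊ̃] before /ŋ/; /u/ → [ũ] before /ŋ/ — each time a vowel is nasalised next to a following nasal.
Because the conditioning nasal is to the right of the vowel that changes, the process is regressive (anticipatory).

regressive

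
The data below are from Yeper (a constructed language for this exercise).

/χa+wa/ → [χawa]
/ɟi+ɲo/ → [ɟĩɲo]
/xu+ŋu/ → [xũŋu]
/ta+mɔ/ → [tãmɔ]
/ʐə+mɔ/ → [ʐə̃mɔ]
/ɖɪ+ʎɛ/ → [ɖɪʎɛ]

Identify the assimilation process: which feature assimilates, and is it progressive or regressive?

The vowel /i/ surfaces as nasalised [ĩ] next to the following nasal /ɲ/ — it has acquired the [+nasal] feature of its neighbour.
The other forms show the same pattern: /u/ → [ũ] before /ŋ/; /a/ → [ã] before /m/; /ə/ → [ə̃] before /m/ — each time a vowel is nasalised next to a following nasal.
No change occurs in [χawa], [ɖɪʎɛ] because the vowel at the boundary is adjacent to an oral consonant, not a nasal (/a/ next to /w/; /ɪ/ next to /ʎ/).
Because the conditioning nasal is to the right of the vowel that changes, the process is regressive (anticipatory).

regressive nasality assimilation (vowel nasalisation)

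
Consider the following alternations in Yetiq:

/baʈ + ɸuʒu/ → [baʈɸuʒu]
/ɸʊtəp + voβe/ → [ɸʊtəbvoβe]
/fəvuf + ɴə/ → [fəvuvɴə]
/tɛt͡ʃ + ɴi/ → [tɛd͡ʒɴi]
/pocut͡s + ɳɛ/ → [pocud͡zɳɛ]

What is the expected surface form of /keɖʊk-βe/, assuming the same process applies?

[keɖʊgβe]

The data show regressive voicing assimilation: /p/ → [b] before /v/; /f/ → [v] before /ɴ/; /t͡ʃ/ → [d͡ʒ] before /ɴ/; /t͡s/ → [d͡z] before /ɳ/. In each pair only voicing changes, matching the following consonant, while place and manner stay constant.
Nothing changes in [baʈɸuʒu]: there the adjacent consonants already agree in voicing (/ʈ/ and /ɸ/ are both voiceless), so this form is consistent with the same rule.
/k/ is a voiceless velar stop. The following trigger /β/ is voiced, so /k/ must become voiced as well.
The voiced velar stop is [g], so /k/ → [g].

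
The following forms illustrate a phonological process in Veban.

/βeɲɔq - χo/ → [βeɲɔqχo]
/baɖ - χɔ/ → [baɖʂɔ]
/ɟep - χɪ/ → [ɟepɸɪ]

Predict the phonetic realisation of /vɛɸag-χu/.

The data show progressive place assimilation: /χ/ → [ʂ] after /ɖ/; /χ/ → [ɸ] after /p/. In each pair only place changes, matching the preceding consonant, while manner and voice stay constant.
Nothing changes in [βeɲɔqχo]: there the adjacent consonants already agree in place (/χ/ and /q/ are both uvular), so this form is consistent with the same rule.
The rule targets /χ/ (voiceless uvular fricative), which sits after the trigger /g/ (velar).
Changing only its place to velar gives [x] — the voiceless velar fricative.

[vɛɸagxu]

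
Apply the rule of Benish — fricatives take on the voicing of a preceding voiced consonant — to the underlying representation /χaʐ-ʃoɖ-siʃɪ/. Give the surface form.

The rule targets /ʃ/ (voiceless postalveolar fricative), which sits after the trigger /ʐ/ (voiced).
Changing only its voicing to voiced gives [ʒ] — the voiced postalveolar fricative.
The same rule applies at the second boundary: /s/ → [z] next to /ɖ/.

[χaʐʒoɖziʃɪ]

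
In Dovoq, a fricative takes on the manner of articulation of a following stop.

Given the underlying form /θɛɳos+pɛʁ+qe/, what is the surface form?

The rule targets /s/ (voiceless alveolar fricative), which sits before the trigger /p/ (stop).
The voiceless alveolar stop is [t], so /s/ → [t].
At the second juncture, /ʁ/ likewise becomes [ɢ] adjacent to /q/.

[θɛɳotpɛɢqe]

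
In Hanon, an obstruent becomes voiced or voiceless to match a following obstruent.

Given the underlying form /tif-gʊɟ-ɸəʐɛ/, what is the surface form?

[tivgʊcɸəʐɛ]

/f/ is a voiceless labiodental fricative. The following trigger /g/ is voiced, so /f/ must become voiced as well.
Changing only its voicing to voiced gives [v] — the voiced labiodental fricative.
At the second juncture, /ɟ/ likewise becomes [c] adjacent to /ɸ/.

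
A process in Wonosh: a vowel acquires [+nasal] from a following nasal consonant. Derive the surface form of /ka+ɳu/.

[kãɳu]

/a/ sits next to the nasal /ɳ/ and is therefore nasalised to [ã].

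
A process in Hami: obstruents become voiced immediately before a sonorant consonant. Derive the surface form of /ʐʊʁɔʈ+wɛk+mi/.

/ʈ/ is a voiceless retroflex stop. The following trigger /w/ is voiced, so /ʈ/ must become voiced as well.
A voiced retroflex stop is [ɖ], so the surface segment is [ɖ].
At the second juncture, /k/ likewise becomes [g] adjacent to /m/.

[ʐʊʁɔɖwɛgmi]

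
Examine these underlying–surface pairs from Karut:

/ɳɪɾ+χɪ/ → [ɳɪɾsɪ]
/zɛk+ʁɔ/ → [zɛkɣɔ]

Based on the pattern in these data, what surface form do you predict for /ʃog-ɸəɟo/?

[ʃogxəɟo]

The data show progressive place assimilation: /χ/ → [s] after /ɾ/; /ʁ/ → [ɣ] after /k/. In each pair only place changes, matching the preceding consonant, while manner and voice stay constant.
The rule targets /ɸ/ (voiceless bilabial fricative), which sits after the trigger /g/ (velar).
The voiceless velar fricative is [x], so /ɸ/ → [x].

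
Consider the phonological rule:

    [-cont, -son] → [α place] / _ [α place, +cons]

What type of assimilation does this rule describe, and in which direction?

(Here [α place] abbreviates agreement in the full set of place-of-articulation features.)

The rule copies the place features (abbreviated [place]) from the environment onto the target, so the assimilating feature is place.
The conditioning segment sits to the right of the focus bar, meaning the trigger follows the segment that changes — regressive assimilation.

regressive place assimilation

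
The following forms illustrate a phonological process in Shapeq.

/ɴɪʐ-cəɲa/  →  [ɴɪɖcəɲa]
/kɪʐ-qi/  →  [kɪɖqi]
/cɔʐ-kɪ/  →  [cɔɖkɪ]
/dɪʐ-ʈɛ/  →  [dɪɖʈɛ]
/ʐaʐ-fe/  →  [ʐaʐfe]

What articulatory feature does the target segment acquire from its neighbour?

manner

Underlying /ʐ/ is realised as [ɖ] next to /c/; /c/ itself does not change.
The change fricative → stop matches the manner of the following /c/, identifying this as manner assimilation.
Checking the remaining alternations: /ʐ/ → [ɖ] before /q/ (fricative → stop, matching a stop); /ʐ/ → [ɖ] before /k/ (fricative → stop, matching a stop); /ʐ/ → [ɖ] before /ʈ/ (fricative → stop, matching a stop) — only manner changes, and always toward the following segment.
Nothing changes in [ʐaʐfe]: there the adjacent consonants already agree in manner (/ʐ/ and /f/ are both fricatives), so this form is consistent with the same rule.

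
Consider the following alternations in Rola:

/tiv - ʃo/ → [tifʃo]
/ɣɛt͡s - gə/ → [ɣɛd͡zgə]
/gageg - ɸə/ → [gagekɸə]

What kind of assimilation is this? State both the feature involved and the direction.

regressive voicing assimilation

Underlying /v/ is realised as [f] next to /ʃ/; /ʃ/ itself does not change.
The change voiced → voiceless matches the voicing of the following /ʃ/, identifying this as voicing assimilation.
Place and manner are unchanged, so the assimilation is partial, not total.
The same holds elsewhere in the data: /t͡s/ → [d͡z] before /g/ (voiceless → voiced, matching voiced); /g/ → [k] before /ɸ/ (voiced → voiceless, matching voiceless) — only voicing changes, and always toward the following segment.
The trigger is the following segment, so the direction is regressive (anticipatory).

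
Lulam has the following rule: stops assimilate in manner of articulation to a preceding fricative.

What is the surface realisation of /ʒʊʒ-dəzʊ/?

[ʒʊʒzəzʊ]

/d/ is a voiced alveolar stop. The preceding trigger /ʒ/ is a fricative, so /d/ must become a fricative as well.
The voiced alveolar fricative is [z], so /d/ → [z].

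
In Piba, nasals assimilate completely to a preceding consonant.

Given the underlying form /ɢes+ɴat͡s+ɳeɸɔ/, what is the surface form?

[ɢessat͡st͡seɸɔ]

/ɴ/ is the segment targeted by the rule; it sits immediately after /s/, so it assimilates completely and surfaces as [s].
The same rule applies at the second boundary: /ɳ/ → [t͡s] next to /t͡s/.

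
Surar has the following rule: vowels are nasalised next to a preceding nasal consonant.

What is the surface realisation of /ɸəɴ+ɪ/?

[ɸəɴɪ̃]

The vowel /ɪ/ is adjacent to the preceding nasal /ɴ/, so it acquires [+nasal] and surfaces as [ɪ̃].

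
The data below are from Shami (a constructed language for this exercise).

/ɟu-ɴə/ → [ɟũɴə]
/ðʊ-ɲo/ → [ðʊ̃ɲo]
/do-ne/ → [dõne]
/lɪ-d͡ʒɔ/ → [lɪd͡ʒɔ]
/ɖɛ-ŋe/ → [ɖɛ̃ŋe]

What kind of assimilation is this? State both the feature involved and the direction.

regressive nasality assimilation (vowel nasalisation)

The vowel /u/ surfaces as nasalised [ũ] next to the following nasal /ɴ/ — it has acquired the [+nasal] feature of its neighbour.
The other forms show the same pattern: /ʊ/ → [ʊ̃] before /ɲ/; /o/ → [õ] before /n/; /ɛ/ → [ɛ̃] before /ŋ/ — each time a vowel is nasalised next to a following nasal.
No change occurs in [lɪd͡ʒɔ] because the vowel at the boundary is adjacent to an oral consonant, not a nasal (/ɪ/ next to /d͡ʒ/).
Because the conditioning nasal is to the right of the vowel that changes, the process is regressive (anticipatory).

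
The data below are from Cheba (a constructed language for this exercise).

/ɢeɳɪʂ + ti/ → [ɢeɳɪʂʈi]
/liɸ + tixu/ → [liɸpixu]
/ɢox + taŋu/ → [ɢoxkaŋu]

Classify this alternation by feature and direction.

Comparing underlying and surface forms, /t/ → [ʈ] is the alternation; the neighbouring /ʂ/ is constant.
The change alveolar → retroflex matches the place of the preceding /ʂ/, identifying this as place assimilation.
Manner and voice are unchanged, so the assimilation is partial, not total.
The other alternating forms pattern the same way: /t/ → [p] after /ɸ/ (alveolar → bilabial, matching bilabial); /t/ → [k] after /x/ (alveolar → velar, matching velar) — only place changes, and always toward the preceding segment.
The trigger is the preceding segment, so the direction is progressive (perseverative).

progressive place assimilation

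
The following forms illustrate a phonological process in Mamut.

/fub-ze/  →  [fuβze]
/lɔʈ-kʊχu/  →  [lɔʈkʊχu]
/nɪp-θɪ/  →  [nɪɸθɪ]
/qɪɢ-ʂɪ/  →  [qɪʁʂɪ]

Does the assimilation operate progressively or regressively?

Underlying /b/ is realised as [β] next to /z/; /z/ itself does not change.
/b/ is a stop while /z/ is a fricative; the output [β] is a fricative, matching the trigger — so the feature that spreads is manner.
The other alternating forms pattern the same way: /p/ → [ɸ] before /θ/ (stop → fricative, matching a fricative); /ɢ/ → [ʁ] before /ʂ/ (stop → fricative, matching a fricative) — only manner changes, and always toward the following segment.
No alternation appears in [lɔʈkʊχu]: there the adjacent consonants already agree in manner (/ʈ/ and /k/ are both stops), so this form is consistent with the same rule.
Since the segment that changes precedes the conditioning segment, the assimilation is regressive.

regressive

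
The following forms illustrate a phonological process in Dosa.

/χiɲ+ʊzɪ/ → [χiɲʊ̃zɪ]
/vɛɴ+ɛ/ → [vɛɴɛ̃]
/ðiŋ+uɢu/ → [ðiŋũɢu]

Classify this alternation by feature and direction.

progressive nasality assimilation (vowel nasalisation)

The vowel /ʊ/ surfaces as nasalised [ʊ̃] next to the preceding nasal /ɲ/ — it has acquired the [+nasal] feature of its neighbour.
The other forms show the same pattern: /ɛ/ → [ɛ̃] after /ɴ/; /u/ → [ũ] after /ŋ/ — each time a vowel is nasalised next to a preceding nasal.
Because the conditioning nasal is to the left of the vowel that changes, the process is progressive (perseverative).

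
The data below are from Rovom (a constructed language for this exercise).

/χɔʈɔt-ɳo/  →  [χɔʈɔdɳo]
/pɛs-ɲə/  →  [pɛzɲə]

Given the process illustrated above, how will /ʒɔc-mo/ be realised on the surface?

[ʒɔɟmo]

The data show regressive voicing assimilation: /t/ → [d] before /ɳ/; /s/ → [z] before /ɲ/. In each pair only voicing changes, matching the following consonant, while place and manner stay constant.
The rule targets /c/ (voiceless palatal stop), which sits before the trigger /m/ (voiced).
Changing only its voicing to voiced gives [ɟ] — the voiced palatal stop.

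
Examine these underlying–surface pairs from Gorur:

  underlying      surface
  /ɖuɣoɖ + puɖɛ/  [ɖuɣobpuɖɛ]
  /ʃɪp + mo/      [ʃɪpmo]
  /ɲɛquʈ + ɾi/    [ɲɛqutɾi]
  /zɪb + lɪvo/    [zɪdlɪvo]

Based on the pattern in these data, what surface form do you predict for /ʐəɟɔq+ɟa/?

[ʐəɟɔcɟa]

The data show regressive place assimilation: /ɖ/ → [b] before /p/; /ʈ/ → [t] before /ɾ/; /b/ → [d] before /l/. In each pair only place changes, matching the following consonant, while manner and voice stay constant.
No alternation appears in [ʃɪpmo]: there the adjacent consonants already agree in place (/p/ and /m/ are both bilabial), so this form is consistent with the same rule.
The rule targets /q/ (voiceless uvular stop), which sits before the trigger /ɟ/ (palatal).
The voiceless palatal stop is [c], so /q/ → [c].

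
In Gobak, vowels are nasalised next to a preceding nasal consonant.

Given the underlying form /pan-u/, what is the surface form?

[panũ]

/u/ sits next to the nasal /n/ and is therefore nasalised to [ũ].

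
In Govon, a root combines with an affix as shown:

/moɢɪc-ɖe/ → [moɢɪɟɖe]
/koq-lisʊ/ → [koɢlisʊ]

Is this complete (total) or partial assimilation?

Underlying /c/ is realised as [ɟ] next to /ɖ/; /ɖ/ itself does not change.
/c/ is voiceless while /ɖ/ is voiced; the output [ɟ] is voiced, matching the trigger — so the feature that spreads is voicing.
Place and manner are unchanged, so the assimilation is partial, not total.
The same holds elsewhere in the data: /q/ → [ɢ] before /l/ (voiceless → voiced, matching voiced) — only voicing changes, and always toward the following segment.

partial assimilation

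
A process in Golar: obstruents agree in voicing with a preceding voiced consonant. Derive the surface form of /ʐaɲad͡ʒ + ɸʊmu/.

[ʐaɲad͡ʒβʊmu]

/ɸ/ is a voiceless bilabial fricative. The preceding trigger /d͡ʒ/ is voiced, so /ɸ/ must become voiced as well.
Changing only its voicing to voiced gives [β] — the voiced bilabial fricative.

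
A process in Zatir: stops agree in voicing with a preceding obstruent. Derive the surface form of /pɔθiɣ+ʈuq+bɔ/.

[pɔθiɣɖuqpɔ]

The rule targets /ʈ/ (voiceless retroflex stop), which sits after the trigger /ɣ/ (voiced).
Changing only its voicing to voiced gives [ɖ] — the voiced retroflex stop.
At the second juncture, /b/ likewise becomes [p] adjacent to /q/.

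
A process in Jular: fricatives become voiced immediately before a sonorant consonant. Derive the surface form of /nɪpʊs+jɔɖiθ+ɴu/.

[nɪpʊzjɔɖiðɴu]

/s/ is a voiceless alveolar fricative. The following trigger /j/ is voiced, so /s/ must become voiced as well.
Changing only its voicing to voiced gives [z] — the voiced alveolar fricative.
The same rule applies at the second boundary: /θ/ → [ð] next to /ɴ/.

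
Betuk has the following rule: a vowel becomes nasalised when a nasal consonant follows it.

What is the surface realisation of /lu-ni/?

[lũni]

/u/ sits next to the nasal /n/ and is therefore nasalised to [ũ].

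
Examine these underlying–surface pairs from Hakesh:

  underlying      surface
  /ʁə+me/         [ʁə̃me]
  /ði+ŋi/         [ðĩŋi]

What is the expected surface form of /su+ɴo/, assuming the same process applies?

The data show regressive nasality assimilation (vowel nasalisation): /ə/ → [ə̃] before /m/; /i/ → [ĩ] before /ŋ/ — a vowel is nasalised by an immediately following nasal consonant.
The vowel /u/ is adjacent to the following nasal /ɴ/, so it acquires [+nasal] and surfaces as [ũ].

[sũɴo]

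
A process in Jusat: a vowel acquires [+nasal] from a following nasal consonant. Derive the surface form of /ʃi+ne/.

The vowel /i/ is adjacent to the following nasal /n/, so it acquires [+nasal] and surfaces as [ĩ].

[ʃĩne]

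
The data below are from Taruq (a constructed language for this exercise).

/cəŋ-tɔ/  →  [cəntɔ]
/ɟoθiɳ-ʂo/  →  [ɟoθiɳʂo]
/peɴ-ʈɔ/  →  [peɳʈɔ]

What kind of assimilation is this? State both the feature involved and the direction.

regressive place assimilation

The segment that alternates is /ŋ/, which surfaces as [n] when adjacent to /t/.
The change velar → alveolar matches the place of the following /t/, identifying this as place assimilation.
Manner and voice are unchanged, so the assimilation is partial, not total.
The same holds elsewhere in the data: /ɴ/ → [ɳ] before /ʈ/ (uvular → retroflex, matching retroflex) — only place changes, and always toward the following segment.
No alternation appears in [ɟoθiɳʂo]: there the adjacent consonants already agree in place (/ɳ/ and /ʂ/ are both retroflex), so this form is consistent with the same rule.
Since the segment that changes precedes the conditioning segment, the assimilation is regressive.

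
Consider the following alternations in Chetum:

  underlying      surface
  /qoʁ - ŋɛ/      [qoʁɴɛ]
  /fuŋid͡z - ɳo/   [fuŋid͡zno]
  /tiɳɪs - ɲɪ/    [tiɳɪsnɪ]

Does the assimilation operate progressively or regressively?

Underlying /ŋ/ is realised as [ɴ] next to /ʁ/; /ʁ/ itself does not change.
/ŋ/ is velar while /ʁ/ is uvular; the output [ɴ] is uvular, matching the trigger — so the feature that spreads is place.
Checking the remaining alternations: /ɳ/ → [n] after /d͡z/ (retroflex → alveolar, matching alveolar); /ɲ/ → [n] after /s/ (palatal → alveolar, matching alveolar) — only place changes, and always toward the preceding segment.
The trigger is the preceding segment, so the direction is progressive (perseverative).

progressive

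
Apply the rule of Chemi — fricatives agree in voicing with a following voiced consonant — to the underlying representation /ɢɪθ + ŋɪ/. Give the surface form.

[ɢɪðŋɪ]

/θ/ is a voiceless dental fricative. The following trigger /ŋ/ is voiced, so /θ/ must become voiced as well.
Changing only its voicing to voiced gives [ð] — the voiced dental fricative.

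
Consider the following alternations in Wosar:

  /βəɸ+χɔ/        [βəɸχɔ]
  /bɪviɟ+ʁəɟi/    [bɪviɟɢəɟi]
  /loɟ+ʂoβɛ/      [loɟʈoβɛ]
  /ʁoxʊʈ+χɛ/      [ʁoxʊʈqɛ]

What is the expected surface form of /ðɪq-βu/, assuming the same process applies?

[ðɪqbu]

The data show progressive manner assimilation: /ʁ/ → [ɢ] after /ɟ/; /ʂ/ → [ʈ] after /ɟ/; /χ/ → [q] after /ʈ/. In each pair only manner changes, matching the preceding consonant, while place and voice stay constant.
No alternation appears in [βəɸχɔ]: there the adjacent consonants already agree in manner (/χ/ and /ɸ/ are both fricatives), so this form is consistent with the same rule.
The rule targets /β/ (voiced bilabial fricative), which sits after the trigger /q/ (stop).
The voiced bilabial stop is [b], so /β/ → [b].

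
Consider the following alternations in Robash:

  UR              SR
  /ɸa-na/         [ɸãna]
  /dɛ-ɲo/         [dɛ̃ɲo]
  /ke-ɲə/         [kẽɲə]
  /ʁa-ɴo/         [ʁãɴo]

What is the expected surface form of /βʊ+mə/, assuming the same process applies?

The data show regressive nasality assimilation (vowel nasalisation): /a/ → [ã] before /n/; /ɛ/ → [ɛ̃] before /ɲ/; /e/ → [ẽ] before /ɲ/; /a/ → [ã] before /ɴ/ — a vowel is nasalised by an immediately following nasal consonant.
/ʊ/ sits next to the nasal /m/ and is therefore nasalised to [ʊ̃].

[βʊ̃mə]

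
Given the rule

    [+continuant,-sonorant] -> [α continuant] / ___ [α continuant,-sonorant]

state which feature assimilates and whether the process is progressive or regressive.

regressive manner assimilation

The rule copies [continuant] (continuancy) from the environment onto the target fricatives; since [±continuant] encodes the stop/fricative manner contrast, the assimilating dimension is manner.
The conditioning segment sits to the right of the focus bar, meaning the trigger follows the segment that changes — regressive assimilation.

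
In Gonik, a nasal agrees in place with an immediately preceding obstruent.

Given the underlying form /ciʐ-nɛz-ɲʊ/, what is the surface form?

/n/ is a voiced alveolar nasal. The preceding trigger /ʐ/ is retroflex, so /n/ must become retroflex as well.
Changing only its place to retroflex gives [ɳ] — the voiced retroflex nasal.
The same rule applies at the second boundary: /ɲ/ → [n] next to /z/.

[ciʐɳɛznʊ]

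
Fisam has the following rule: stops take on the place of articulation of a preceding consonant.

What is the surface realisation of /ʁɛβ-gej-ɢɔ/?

[ʁɛβbejɟɔ]

The rule targets /g/ (voiced velar stop), which sits after the trigger /β/ (bilabial).
A voiced bilabial stop is [b], so the surface segment is [b].
The same rule applies at the second boundary: /ɢ/ → [ɟ] next to /j/.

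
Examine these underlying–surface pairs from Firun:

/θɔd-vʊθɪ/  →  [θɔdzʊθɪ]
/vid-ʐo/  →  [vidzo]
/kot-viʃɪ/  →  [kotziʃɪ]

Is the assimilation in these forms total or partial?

partial assimilation

The segment that alternates is /v/, which surfaces as [z] when adjacent to /d/.
/v/ is labiodental while /d/ is alveolar; the output [z] is alveolar, matching the trigger — so the feature that spreads is place.
Manner and voice are unchanged, so the assimilation is partial, not total.
The other alternating forms pattern the same way: /ʐ/ → [z] after /d/ (retroflex → alveolar, matching alveolar); /v/ → [z] after /t/ (labiodental → alveolar, matching alveolar) — only place changes, and always toward the preceding segment.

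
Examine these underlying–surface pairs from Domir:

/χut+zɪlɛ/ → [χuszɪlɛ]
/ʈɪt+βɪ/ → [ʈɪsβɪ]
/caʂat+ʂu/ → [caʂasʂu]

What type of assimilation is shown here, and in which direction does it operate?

The segment that alternates is /t/, which surfaces as [s] when adjacent to /z/.
/t/ is a stop while /z/ is a fricative; the output [s] is a fricative, matching the trigger — so the feature that spreads is manner.
Place and voice are unchanged, so the assimilation is partial, not total.
The same holds elsewhere in the data: /t/ → [s] before /β/ (stop → fricative, matching a fricative); /t/ → [s] before /ʂ/ (stop → fricative, matching a fricative) — only manner changes, and always toward the following segment.
Since the segment that changes precedes the conditioning segment, the assimilation is regressive.

regressive manner assimilation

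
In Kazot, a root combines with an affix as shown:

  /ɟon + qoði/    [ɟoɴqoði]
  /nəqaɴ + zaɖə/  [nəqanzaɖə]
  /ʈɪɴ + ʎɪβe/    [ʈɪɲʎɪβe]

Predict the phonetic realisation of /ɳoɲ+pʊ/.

The data show regressive place assimilation: /n/ → [ɴ] before /q/; /ɴ/ → [n] before /z/; /ɴ/ → [ɲ] before /ʎ/. In each pair only place changes, matching the following consonant, while manner and voice stay constant.
The rule targets /ɲ/ (voiced palatal nasal), which sits before the trigger /p/ (bilabial).
The voiced bilabial nasal is [m], so /ɲ/ → [m].

[ɳompʊ]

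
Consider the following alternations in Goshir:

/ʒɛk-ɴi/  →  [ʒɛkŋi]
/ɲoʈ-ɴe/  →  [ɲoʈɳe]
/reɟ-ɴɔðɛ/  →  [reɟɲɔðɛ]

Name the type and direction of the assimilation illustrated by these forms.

Comparing underlying and surface forms, /ɴ/ → [ŋ] is the alternation; the neighbouring /k/ is constant.
/ɴ/ is uvular while /k/ is velar; the output [ŋ] is velar, matching the trigger — so the feature that spreads is place.
Manner and voice are unchanged, so the assimilation is partial, not total.
The same holds elsewhere in the data: /ɴ/ → [ɳ] after /ʈ/ (uvular → retroflex, matching retroflex); /ɴ/ → [ɲ] after /ɟ/ (uvular → palatal, matching palatal) — only place changes, and always toward the preceding segment.
Since the segment that changes follows the conditioning segment, the assimilation is progressive.

progressive place assimilation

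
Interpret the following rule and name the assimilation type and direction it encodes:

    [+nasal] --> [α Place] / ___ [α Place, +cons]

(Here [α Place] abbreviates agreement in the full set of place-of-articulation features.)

The shared variable α links the value of the place features (abbreviated [Place]) on the target to the same value on the neighbouring segment, so place is the feature that assimilates.
Since the environment is written after the underscore, the trigger follows the target; the direction is regressive.

regressive place assimilation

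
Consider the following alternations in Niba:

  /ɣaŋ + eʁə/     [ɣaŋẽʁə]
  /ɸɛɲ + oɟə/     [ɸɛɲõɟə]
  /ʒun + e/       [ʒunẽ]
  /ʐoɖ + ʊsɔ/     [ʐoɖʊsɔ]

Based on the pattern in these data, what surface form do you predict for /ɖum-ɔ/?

[ɖumɔ̃]

The data show progressive nasality assimilation (vowel nasalisation): /e/ → [ẽ] after /ŋ/; /o/ → [õ] after /ɲ/; /e/ → [ẽ] after /n/ — a vowel is nasalised by an immediately preceding nasal consonant.
No change occurs in [ʐoɖʊsɔ] because the vowel at the boundary is adjacent to an oral consonant, not a nasal (/ʊ/ next to /ɖ/).
/ɔ/ sits next to the nasal /m/ and is therefore nasalised to [ɔ̃].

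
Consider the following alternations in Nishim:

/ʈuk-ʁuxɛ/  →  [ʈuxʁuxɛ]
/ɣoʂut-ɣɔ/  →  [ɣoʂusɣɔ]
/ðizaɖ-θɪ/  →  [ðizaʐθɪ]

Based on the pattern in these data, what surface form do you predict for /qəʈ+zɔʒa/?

[qəʂzɔʒa]

The data show regressive manner assimilation: /k/ → [x] before /ʁ/; /t/ → [s] before /ɣ/; /ɖ/ → [ʐ] before /θ/. In each pair only manner changes, matching the following consonant, while place and voice stay constant.
The rule targets /ʈ/ (voiceless retroflex stop), which sits before the trigger /z/ (fricative).
Changing only its manner to fricative gives [ʂ] — the voiceless retroflex fricative.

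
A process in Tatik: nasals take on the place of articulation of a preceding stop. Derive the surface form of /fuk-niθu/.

The rule targets /n/ (voiced alveolar nasal), which sits after the trigger /k/ (velar).
The voiced velar nasal is [ŋ], so /n/ → [ŋ].

[fukŋiθu]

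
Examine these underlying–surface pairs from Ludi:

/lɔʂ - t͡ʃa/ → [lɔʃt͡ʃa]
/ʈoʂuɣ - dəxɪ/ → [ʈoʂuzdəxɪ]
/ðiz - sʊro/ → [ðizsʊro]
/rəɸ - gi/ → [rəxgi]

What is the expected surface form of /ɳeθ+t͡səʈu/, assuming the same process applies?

The data show regressive place assimilation: /ʂ/ → [ʃ] before /t͡ʃ/; /ɣ/ → [z] before /d/; /ɸ/ → [x] before /g/. In each pair only place changes, matching the following consonant, while manner and voice stay constant.
No alternation appears in [ðizsʊro]: there the adjacent consonants already agree in place (/z/ and /s/ are both alveolar), so this form is consistent with the same rule.
/θ/ is a voiceless dental fricative. The following trigger /t͡s/ is alveolar, so /θ/ must become alveolar as well.
A voiceless alveolar fricative is [s], so the surface segment is [s].

[ɳest͡səʈu]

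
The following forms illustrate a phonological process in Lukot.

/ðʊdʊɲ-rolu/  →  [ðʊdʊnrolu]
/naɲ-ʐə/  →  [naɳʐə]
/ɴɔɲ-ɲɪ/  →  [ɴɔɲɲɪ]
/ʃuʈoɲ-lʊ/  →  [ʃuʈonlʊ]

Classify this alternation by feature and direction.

regressive place assimilation

The segment that alternates is /ɲ/, which surfaces as [n] when adjacent to /r/.
The change palatal → alveolar matches the place of the following /r/, identifying this as place assimilation.
Manner and voice are unchanged, so the assimilation is partial, not total.
The same holds elsewhere in the data: /ɲ/ → [ɳ] before /ʐ/ (palatal → retroflex, matching retroflex); /ɲ/ → [n] before /l/ (palatal → alveolar, matching alveolar) — only place changes, and always toward the following segment.
Nothing changes in [ɴɔɲɲɪ]: there the adjacent consonants already agree in place (/ɲ/ and /ɲ/ are both palatal), so this form is consistent with the same rule.
Since the segment that changes precedes the conditioning segment, the assimilation is regressive.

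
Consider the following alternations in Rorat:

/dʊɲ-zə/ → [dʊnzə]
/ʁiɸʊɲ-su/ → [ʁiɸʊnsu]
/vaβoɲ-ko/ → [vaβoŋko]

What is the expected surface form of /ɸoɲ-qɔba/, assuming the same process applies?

[ɸoɴqɔba]

The data show regressive place assimilation: /ɲ/ → [n] before /z/; /ɲ/ → [n] before /s/; /ɲ/ → [ŋ] before /k/. In each pair only place changes, matching the following consonant, while manner and voice stay constant.
The rule targets /ɲ/ (voiced palatal nasal), which sits before the trigger /q/ (uvular).
A voiced uvular nasal is [ɴ], so the surface segment is [ɴ].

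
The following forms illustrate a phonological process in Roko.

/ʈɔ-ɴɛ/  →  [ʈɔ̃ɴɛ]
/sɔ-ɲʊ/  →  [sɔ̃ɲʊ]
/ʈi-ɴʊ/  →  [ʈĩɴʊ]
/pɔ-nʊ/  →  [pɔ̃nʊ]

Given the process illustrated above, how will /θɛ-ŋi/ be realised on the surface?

[θɛ̃ŋi]

The data show regressive nasality assimilation (vowel nasalisation): /ɔ/ → [ɔ̃] before /ɴ/; /ɔ/ → [ɔ̃] before /ɲ/; /i/ → [ĩ] before /ɴ/; /ɔ/ → [ɔ̃] before /n/ — a vowel is nasalised by an immediately following nasal consonant.
/ɛ/ sits next to the nasal /ŋ/ and is therefore nasalised to [ɛ̃].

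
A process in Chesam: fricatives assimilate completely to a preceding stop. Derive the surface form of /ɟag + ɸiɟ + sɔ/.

/ɸ/ is the segment targeted by the rule; it sits immediately after /g/, so it assimilates completely and surfaces as [g].
At the second juncture, /s/ likewise becomes [ɟ] adjacent to /ɟ/.

[ɟaggiɟɟɔ]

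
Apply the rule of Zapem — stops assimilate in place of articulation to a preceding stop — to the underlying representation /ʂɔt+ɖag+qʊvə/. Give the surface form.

[ʂɔtdagkʊvə]

The rule targets /ɖ/ (voiced retroflex stop), which sits after the trigger /t/ (alveolar).
Changing only its place to alveolar gives [d] — the voiced alveolar stop.
The same rule applies at the second boundary: /q/ → [k] next to /g/.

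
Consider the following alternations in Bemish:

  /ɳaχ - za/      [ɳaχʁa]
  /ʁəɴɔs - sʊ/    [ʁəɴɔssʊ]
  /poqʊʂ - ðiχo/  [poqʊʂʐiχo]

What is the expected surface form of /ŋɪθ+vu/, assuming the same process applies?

The data show progressive place assimilation: /z/ → [ʁ] after /χ/; /ð/ → [ʐ] after /ʂ/. In each pair only place changes, matching the preceding consonant, while manner and voice stay constant.
No alternation appears in [ʁəɴɔssʊ]: there the adjacent consonants already agree in place (/s/ and /s/ are both alveolar), so this form is consistent with the same rule.
The rule targets /v/ (voiced labiodental fricative), which sits after the trigger /θ/ (dental).
Changing only its place to dental gives [ð] — the voiced dental fricative.

[ŋɪθðu]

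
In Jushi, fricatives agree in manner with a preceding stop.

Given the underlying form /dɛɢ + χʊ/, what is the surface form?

[dɛɢqʊ]

The rule targets /χ/ (voiceless uvular fricative), which sits after the trigger /ɢ/ (stop).
A voiceless uvular stop is [q], so the surface segment is [q].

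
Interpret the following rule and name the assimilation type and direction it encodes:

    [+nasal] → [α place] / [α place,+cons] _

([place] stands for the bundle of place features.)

progressive place assimilation

The shared variable α links the value of the place features (abbreviated [place]) on the target to the same value on the neighbouring segment, so place is the feature that assimilates.
Since the environment is written before the underscore, the trigger precedes the target; the direction is progressive.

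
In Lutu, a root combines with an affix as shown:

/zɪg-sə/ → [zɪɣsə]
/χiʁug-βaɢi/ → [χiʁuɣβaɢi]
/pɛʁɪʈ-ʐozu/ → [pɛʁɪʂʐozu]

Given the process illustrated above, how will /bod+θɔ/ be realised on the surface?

[bozθɔ]

The data show regressive manner assimilation: /g/ → [ɣ] before /s/; /g/ → [ɣ] before /β/; /ʈ/ → [ʂ] before /ʐ/. In each pair only manner changes, matching the following consonant, while place and voice stay constant.
/d/ is a voiced alveolar stop. The following trigger /θ/ is a fricative, so /d/ must become a fricative as well.
A voiced alveolar fricative is [z], so the surface segment is [z].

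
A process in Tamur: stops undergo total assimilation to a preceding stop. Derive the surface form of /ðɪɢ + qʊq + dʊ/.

[ðɪɢɢʊqqʊ]

/q/ is the segment targeted by the rule; it sits immediately after /ɢ/, so it assimilates completely and surfaces as [ɢ].
At the second juncture, /d/ likewise becomes [q] adjacent to /q/.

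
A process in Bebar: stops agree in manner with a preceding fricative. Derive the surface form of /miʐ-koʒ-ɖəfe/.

[miʐxoʒʐəfe]

/k/ is a voiceless velar stop. The preceding trigger /ʐ/ is a fricative, so /k/ must become a fricative as well.
Changing only its manner to fricative gives [x] — the voiceless velar fricative.
The same rule applies at the second boundary: /ɖ/ → [ʐ] next to /ʒ/.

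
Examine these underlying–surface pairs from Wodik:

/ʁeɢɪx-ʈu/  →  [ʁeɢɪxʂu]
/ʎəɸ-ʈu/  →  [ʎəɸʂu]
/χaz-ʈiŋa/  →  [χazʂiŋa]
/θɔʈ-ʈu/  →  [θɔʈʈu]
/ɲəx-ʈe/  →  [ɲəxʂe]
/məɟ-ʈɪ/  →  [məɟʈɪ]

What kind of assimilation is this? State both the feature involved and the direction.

progressive manner assimilation

Comparing underlying and surface forms, /ʈ/ → [ʂ] is the alternation; the neighbouring /x/ is constant.
The change stop → fricative matches the manner of the preceding /x/, identifying this as manner assimilation.
Place and voice are unchanged, so the assimilation is partial, not total.
The same holds elsewhere in the data: /ʈ/ → [ʂ] after /ɸ/ (stop → fricative, matching a fricative); /ʈ/ → [ʂ] after /z/ (stop → fricative, matching a fricative) — only manner changes, and always toward the preceding segment.
No alternation appears in [θɔʈʈu], [məɟʈɪ]: there the adjacent consonants already agree in manner (/ʈ/ and /ʈ/ are both stops; /ʈ/ and /ɟ/ are both stops), so these forms are consistent with the same rule.
Since the segment that changes follows the conditioning segment, the assimilation is progressive.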